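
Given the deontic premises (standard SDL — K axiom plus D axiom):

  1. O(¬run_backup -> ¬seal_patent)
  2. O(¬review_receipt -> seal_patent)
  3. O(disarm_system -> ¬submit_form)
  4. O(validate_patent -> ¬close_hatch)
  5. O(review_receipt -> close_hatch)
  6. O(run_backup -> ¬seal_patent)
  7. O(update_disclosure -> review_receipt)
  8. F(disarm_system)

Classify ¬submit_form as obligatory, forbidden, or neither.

Neither

Premise 3 is O(disarm_system -> ¬submit_form), but O(disarm_system) is not derivable from the premises, so it does not yield O(¬submit_form).
No premise or chain of K-axiom applications forces O(¬submit_form), and none forces O(submit_form). So ¬submit_form is neither obligatory nor forbidden under these norms.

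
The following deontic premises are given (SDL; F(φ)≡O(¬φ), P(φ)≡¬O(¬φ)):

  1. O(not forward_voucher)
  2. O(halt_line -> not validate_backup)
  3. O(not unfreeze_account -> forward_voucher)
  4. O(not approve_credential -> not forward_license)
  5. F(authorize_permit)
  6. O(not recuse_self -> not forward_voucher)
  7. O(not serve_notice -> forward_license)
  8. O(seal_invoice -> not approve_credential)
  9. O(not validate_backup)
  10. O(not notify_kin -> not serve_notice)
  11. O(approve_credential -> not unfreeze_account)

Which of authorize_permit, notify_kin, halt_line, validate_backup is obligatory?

Premise 1 states O(not forward_voucher) outright.
The contrapositive of premise 3 (O(not unfreeze_account -> forward_voucher)) is O(not forward_voucher -> unfreeze_account), and O(not forward_voucher) is already established, so O(unfreeze_account).
Premise 11 is O(approve_credential -> not unfreeze_account); contrapositively O(unfreeze_account -> not approve_credential). Since O(unfreeze_account) holds, K gives O(not approve_credential).
Applying K to premise 4 (O(not approve_credential -> not forward_license)) and O(not approve_credential) yields O(not forward_license).
The contrapositive of premise 7 (O(not serve_notice -> forward_license)) is O(not forward_license -> serve_notice), and O(not forward_license) is already established, so O(serve_notice).
The contrapositive of premise 10 (O(not notify_kin -> not serve_notice)) is O(serve_notice -> notify_kin), and O(serve_notice) is already established, so O(notify_kin).
So O(notify_kin) holds — notify_kin is obligatory. None of the other listed options is made obligatory by any chain of premises.

notify_kin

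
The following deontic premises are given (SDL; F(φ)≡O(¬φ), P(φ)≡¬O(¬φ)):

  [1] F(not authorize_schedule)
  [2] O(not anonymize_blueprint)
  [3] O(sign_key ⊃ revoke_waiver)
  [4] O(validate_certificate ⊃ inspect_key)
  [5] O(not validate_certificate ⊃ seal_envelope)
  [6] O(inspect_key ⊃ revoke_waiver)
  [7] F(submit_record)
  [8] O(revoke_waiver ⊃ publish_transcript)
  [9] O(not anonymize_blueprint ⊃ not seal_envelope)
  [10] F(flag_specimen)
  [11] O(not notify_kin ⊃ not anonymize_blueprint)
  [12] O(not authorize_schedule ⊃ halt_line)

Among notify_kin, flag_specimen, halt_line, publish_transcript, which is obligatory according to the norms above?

Premise 2 gives O(not anonymize_blueprint).
Premise 9 is O(not anonymize_blueprint ⊃ not seal_envelope); since O(not anonymize_blueprint), deontic closure gives O(not seal_envelope).
Premise 5 is O(not validate_certificate ⊃ seal_envelope); contrapositively O(not seal_envelope ⊃ validate_certificate). Since O(not seal_envelope) holds, K gives O(validate_certificate).
From O(validate_certificate) and premise 4, O(validate_certificate ⊃ inspect_key), we obtain O(inspect_key).
From O(inspect_key) and premise 6, O(inspect_key ⊃ revoke_waiver), we obtain O(revoke_waiver).
With premise 8, O(revoke_waiver ⊃ publish_transcript), the K-axiom yields O(publish_transcript).
So O(publish_transcript) holds — publish_transcript is obligatory. None of the other listed options is made obligatory by any chain of premises.

publish_transcript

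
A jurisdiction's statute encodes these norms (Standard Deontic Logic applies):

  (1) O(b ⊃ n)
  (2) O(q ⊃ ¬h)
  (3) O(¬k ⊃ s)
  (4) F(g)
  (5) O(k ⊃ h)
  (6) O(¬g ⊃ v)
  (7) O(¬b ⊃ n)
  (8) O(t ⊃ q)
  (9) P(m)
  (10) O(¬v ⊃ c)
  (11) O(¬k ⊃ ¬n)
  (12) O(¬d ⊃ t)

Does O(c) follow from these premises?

Premise 10 is O(¬v ⊃ c), but O(¬v) is not derivable from the premises, so it does not yield O(c).
No other premise forces O(c). An ideal world satisfying every premise can still have c false, so O(c) is not derivable.

No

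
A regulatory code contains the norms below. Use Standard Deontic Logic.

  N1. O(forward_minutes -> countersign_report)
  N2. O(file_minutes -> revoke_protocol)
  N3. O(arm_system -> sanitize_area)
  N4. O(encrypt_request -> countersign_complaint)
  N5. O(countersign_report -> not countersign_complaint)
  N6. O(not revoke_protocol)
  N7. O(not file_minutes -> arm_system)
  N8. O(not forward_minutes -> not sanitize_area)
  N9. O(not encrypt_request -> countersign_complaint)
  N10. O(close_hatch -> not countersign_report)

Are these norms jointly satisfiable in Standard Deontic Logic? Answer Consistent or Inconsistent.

Premises 4 and 9 cover both cases: O(encrypt_request -> countersign_complaint) and O(not encrypt_request -> countersign_complaint). Since encrypt_request ∨ not encrypt_request is a tautology, O(countersign_complaint) follows.
Premise 5, O(countersign_report -> not countersign_complaint), contraposes to O(countersign_complaint -> not countersign_report); with O(countersign_complaint) we get O(not countersign_report).
Premise 1, O(forward_minutes -> countersign_report), contraposes to O(not countersign_report -> not forward_minutes); with O(not countersign_report) we get O(not forward_minutes).
Applying K to premise 8 (O(not forward_minutes -> not sanitize_area)) and O(not forward_minutes) yields O(not sanitize_area).
The contrapositive of premise 3 (O(arm_system -> sanitize_area)) is O(not sanitize_area -> not arm_system), and O(not sanitize_area) is already established, so O(not arm_system).
Premise 7 is O(not file_minutes -> arm_system); contrapositively O(not arm_system -> file_minutes). Since O(not arm_system) holds, K gives O(file_minutes).
With premise 2, O(file_minutes -> revoke_protocol), the K-axiom yields O(revoke_protocol).
But premise 6 directly asserts O(not revoke_protocol).
We now have both O(revoke_protocol) and O(not revoke_protocol) — revoke_protocol is simultaneously obligatory and forbidden, violating the D-axiom.

Inconsistent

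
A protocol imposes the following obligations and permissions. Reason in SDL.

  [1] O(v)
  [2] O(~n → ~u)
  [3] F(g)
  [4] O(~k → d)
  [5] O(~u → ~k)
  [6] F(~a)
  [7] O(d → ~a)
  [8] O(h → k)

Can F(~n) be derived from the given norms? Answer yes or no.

Premise 6 is F(~a), i.e. O(a).
The contrapositive of premise 7 (O(d → ~a)) is O(a → ~d), and O(a) is already established, so O(~d).
Premise 4 is O(~k → d); contrapositively O(~d → k). Since O(~d) holds, K gives O(k).
Premise 5 is O(~u → ~k); contrapositively O(k → u). Since O(k) holds, K gives O(u).
Premise 2 is O(~n → ~u); contrapositively O(u → n). Since O(u) holds, K gives O(n).
Premises 1, 3, 8 do not contribute to this derivation.
So O(n) holds, i.e. F(~n). The claim follows.

Yes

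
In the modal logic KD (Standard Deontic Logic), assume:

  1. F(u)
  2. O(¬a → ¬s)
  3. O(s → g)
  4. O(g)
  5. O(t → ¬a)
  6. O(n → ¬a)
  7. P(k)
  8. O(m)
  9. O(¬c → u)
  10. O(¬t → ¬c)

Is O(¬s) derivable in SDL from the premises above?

Yes

Premise 1, F(u), is equivalent to O(¬u).
The contrapositive of premise 9 (O(¬c → u)) is O(¬u → c), and O(¬u) is already established, so O(c).
Premise 10 is O(¬t → ¬c); contrapositively O(c → t). Since O(c) holds, K gives O(t).
Applying K to premise 5 (O(t → ¬a)) and O(t) yields O(¬a).
From O(¬a) and premise 2, O(¬a → ¬s), we obtain O(¬s).
Premises 3, 4, 6, 7, 8 do not contribute to this derivation.
So O(¬s) follows.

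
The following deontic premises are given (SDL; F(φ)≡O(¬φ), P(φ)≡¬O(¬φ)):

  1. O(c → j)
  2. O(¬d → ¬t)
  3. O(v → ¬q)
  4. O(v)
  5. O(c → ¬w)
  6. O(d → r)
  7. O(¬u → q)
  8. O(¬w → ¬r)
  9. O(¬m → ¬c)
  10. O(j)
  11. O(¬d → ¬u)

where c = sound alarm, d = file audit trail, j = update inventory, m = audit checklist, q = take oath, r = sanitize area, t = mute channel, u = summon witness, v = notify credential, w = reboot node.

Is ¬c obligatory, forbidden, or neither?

Premise 4 gives O(v).
Premise 3 is O(v → ¬q); since O(v), deontic closure gives O(¬q).
The contrapositive of premise 7 (O(¬u → q)) is O(¬q → u), and O(¬q) is already established, so O(u).
Premise 11 is O(¬d → ¬u); contrapositively O(u → d). Since O(u) holds, K gives O(d).
From O(d) and premise 6, O(d → r), we obtain O(r).
Premise 8 is O(¬w → ¬r); contrapositively O(r → w). Since O(r) holds, K gives O(w).
Premise 5 is O(c → ¬w); contrapositively O(w → ¬c). Since O(w) holds, K gives O(¬c).
Premises 1, 2, 9, 10 do not contribute to this derivation.
Hence ¬c is obligatory.

Obligatory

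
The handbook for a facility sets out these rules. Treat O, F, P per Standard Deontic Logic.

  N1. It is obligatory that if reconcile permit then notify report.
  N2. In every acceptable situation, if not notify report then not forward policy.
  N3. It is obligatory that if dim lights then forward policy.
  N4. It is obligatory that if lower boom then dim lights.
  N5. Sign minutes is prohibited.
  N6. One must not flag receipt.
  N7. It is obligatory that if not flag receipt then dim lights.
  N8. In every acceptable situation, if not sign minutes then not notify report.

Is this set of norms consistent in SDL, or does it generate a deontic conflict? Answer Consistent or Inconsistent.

Inconsistent

Premise 6 is F(flag_receipt), i.e. O(¬flag_receipt).
Applying K to premise 7 (O(¬flag_receipt → dim_lights)) and O(¬flag_receipt) yields O(dim_lights).
Premise 3 is O(dim_lights → forward_policy); since O(dim_lights), deontic closure gives O(forward_policy).
The contrapositive of premise 2 (O(¬notify_report → ¬forward_policy)) is O(forward_policy → notify_report), and O(forward_policy) is already established, so O(notify_report).
Premise 8, O(¬sign_minutes → ¬notify_report), contraposes to O(notify_report → sign_minutes); with O(notify_report) we get O(sign_minutes).
But premise 5, F(sign_minutes), means O(¬sign_minutes).
We now have both O(sign_minutes) and O(¬sign_minutes) — sign_minutes is simultaneously obligatory and forbidden, violating the D-axiom.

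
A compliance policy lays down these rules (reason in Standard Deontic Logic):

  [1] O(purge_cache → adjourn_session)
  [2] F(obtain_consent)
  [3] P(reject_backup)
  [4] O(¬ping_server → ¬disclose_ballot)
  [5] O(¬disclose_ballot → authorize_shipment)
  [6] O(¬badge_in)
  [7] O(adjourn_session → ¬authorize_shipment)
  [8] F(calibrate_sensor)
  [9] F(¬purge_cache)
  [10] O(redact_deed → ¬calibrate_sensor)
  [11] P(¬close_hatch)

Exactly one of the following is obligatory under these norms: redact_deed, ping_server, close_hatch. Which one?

Premise 9 is F(¬purge_cache), i.e. O(purge_cache).
Premise 1 is O(purge_cache → adjourn_session); since O(purge_cache), deontic closure gives O(adjourn_session).
With premise 7, O(adjourn_session → ¬authorize_shipment), the K-axiom yields O(¬authorize_shipment).
The contrapositive of premise 5 (O(¬disclose_ballot → authorize_shipment)) is O(¬authorize_shipment → disclose_ballot), and O(¬authorize_shipment) is already established, so O(disclose_ballot).
Premise 4 is O(¬ping_server → ¬disclose_ballot); contrapositively O(disclose_ballot → ping_server). Since O(disclose_ballot) holds, K gives O(ping_server).
So O(ping_server) holds — ping_server is obligatory. None of the other listed options is made obligatory by any chain of premises.

ping_server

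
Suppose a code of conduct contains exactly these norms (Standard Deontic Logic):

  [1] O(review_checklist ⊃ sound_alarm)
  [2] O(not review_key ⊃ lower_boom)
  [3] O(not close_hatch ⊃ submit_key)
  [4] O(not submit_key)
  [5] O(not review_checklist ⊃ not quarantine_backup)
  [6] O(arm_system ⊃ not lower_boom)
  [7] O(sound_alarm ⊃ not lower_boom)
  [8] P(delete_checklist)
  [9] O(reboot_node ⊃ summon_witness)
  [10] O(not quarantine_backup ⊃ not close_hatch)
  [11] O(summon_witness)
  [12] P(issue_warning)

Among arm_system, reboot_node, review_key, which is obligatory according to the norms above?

review_key

From premise 4 we have O(not submit_key).
Premise 3 is O(not close_hatch ⊃ submit_key); contrapositively O(not submit_key ⊃ close_hatch). Since O(not submit_key) holds, K gives O(close_hatch).
Premise 10, O(not quarantine_backup ⊃ not close_hatch), contraposes to O(close_hatch ⊃ quarantine_backup); with O(close_hatch) we get O(quarantine_backup).
Premise 5 is O(not review_checklist ⊃ not quarantine_backup); contrapositively O(quarantine_backup ⊃ review_checklist). Since O(quarantine_backup) holds, K gives O(review_checklist).
With premise 1, O(review_checklist ⊃ sound_alarm), the K-axiom yields O(sound_alarm).
Premise 7 is O(sound_alarm ⊃ not lower_boom); since O(sound_alarm), deontic closure gives O(not lower_boom).
Premise 2, O(not review_key ⊃ lower_boom), contraposes to O(not lower_boom ⊃ review_key); with O(not lower_boom) we get O(review_key).
So O(review_key) holds — review_key is obligatory. None of the other listed options is made obligatory by any chain of premises.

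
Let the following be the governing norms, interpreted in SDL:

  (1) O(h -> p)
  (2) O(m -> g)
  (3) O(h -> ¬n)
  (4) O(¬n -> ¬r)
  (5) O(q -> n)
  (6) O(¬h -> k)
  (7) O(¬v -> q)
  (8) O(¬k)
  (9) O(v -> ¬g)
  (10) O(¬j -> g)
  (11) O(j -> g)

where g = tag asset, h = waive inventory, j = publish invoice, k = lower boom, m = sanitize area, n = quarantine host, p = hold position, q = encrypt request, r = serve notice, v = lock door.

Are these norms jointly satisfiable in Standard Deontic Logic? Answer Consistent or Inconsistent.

Premises 10 and 11 are O(¬j -> g) and O(j -> g); every ideal world satisfies ¬j or j, so in either case g holds — hence O(g).
The contrapositive of premise 9 (O(v -> ¬g)) is O(g -> ¬v), and O(g) is already established, so O(¬v).
With premise 7, O(¬v -> q), the K-axiom yields O(q).
With premise 5, O(q -> n), the K-axiom yields O(n).
Premise 3 is O(h -> ¬n); contrapositively O(n -> ¬h). Since O(n) holds, K gives O(¬h).
Premise 6 is O(¬h -> k); since O(¬h), deontic closure gives O(k).
Yet premise 8 states O(¬k).
We now have both O(k) and O(¬k) — k is simultaneously obligatory and forbidden, violating the D-axiom.

Inconsistent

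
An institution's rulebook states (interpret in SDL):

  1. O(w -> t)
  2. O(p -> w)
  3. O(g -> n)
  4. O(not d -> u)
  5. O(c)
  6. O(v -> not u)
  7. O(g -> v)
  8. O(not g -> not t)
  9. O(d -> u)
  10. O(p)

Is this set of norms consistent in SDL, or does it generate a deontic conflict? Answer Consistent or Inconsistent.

Inconsistent

By case analysis on d: premise 9 gives O(d -> u) and premise 4 gives O(not d -> u), so O(u) either way.
Premise 6 is O(v -> not u); contrapositively O(u -> not v). Since O(u) holds, K gives O(not v).
The contrapositive of premise 7 (O(g -> v)) is O(not v -> not g), and O(not v) is already established, so O(not g).
Applying K to premise 8 (O(not g -> not t)) and O(not g) yields O(not t).
Premise 1 is O(w -> t); contrapositively O(not t -> not w). Since O(not t) holds, K gives O(not w).
Premise 2 is O(p -> w); contrapositively O(not w -> not p). Since O(not w) holds, K gives O(not p).
However, premise 10 gives O(p).
We now have both O(not p) and O(p) — p is simultaneously obligatory and forbidden, violating the D-axiom.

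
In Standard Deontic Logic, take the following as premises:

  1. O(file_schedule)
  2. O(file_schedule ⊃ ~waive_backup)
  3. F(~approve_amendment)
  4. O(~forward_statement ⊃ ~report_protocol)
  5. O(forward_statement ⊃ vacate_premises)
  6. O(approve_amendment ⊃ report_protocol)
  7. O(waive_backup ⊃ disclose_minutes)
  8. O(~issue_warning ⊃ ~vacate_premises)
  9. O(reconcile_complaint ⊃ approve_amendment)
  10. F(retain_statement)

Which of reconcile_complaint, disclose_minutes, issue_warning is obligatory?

issue_warning

F(~approve_amendment) at premise 3 means O(approve_amendment).
Applying K to premise 6 (O(approve_amendment ⊃ report_protocol)) and O(approve_amendment) yields O(report_protocol).
The contrapositive of premise 4 (O(~forward_statement ⊃ ~report_protocol)) is O(report_protocol ⊃ forward_statement), and O(report_protocol) is already established, so O(forward_statement).
From O(forward_statement) and premise 5, O(forward_statement ⊃ vacate_premises), we obtain O(vacate_premises).
Premise 8 is O(~issue_warning ⊃ ~vacate_premises); contrapositively O(vacate_premises ⊃ issue_warning). Since O(vacate_premises) holds, K gives O(issue_warning).
So O(issue_warning) holds — issue_warning is obligatory. None of the other listed options is made obligatory by any chain of premises.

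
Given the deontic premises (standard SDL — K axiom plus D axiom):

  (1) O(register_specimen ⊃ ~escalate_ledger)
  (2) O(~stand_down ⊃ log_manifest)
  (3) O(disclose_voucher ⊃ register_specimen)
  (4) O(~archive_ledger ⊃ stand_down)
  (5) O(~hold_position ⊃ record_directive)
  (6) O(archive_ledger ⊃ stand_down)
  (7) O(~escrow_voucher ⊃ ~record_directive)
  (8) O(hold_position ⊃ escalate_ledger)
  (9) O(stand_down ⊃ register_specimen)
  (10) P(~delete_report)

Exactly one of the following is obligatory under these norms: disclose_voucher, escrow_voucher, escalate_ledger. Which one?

escrow_voucher

By case analysis on archive_ledger: premise 6 gives O(archive_ledger ⊃ stand_down) and premise 4 gives O(~archive_ledger ⊃ stand_down), so O(stand_down) either way.
From O(stand_down) and premise 9, O(stand_down ⊃ register_specimen), we obtain O(register_specimen).
With premise 1, O(register_specimen ⊃ ~escalate_ledger), the K-axiom yields O(~escalate_ledger).
The contrapositive of premise 8 (O(hold_position ⊃ escalate_ledger)) is O(~escalate_ledger ⊃ ~hold_position), and O(~escalate_ledger) is already established, so O(~hold_position).
From O(~hold_position) and premise 5, O(~hold_position ⊃ record_directive), we obtain O(record_directive).
Premise 7, O(~escrow_voucher ⊃ ~record_directive), contraposes to O(record_directive ⊃ escrow_voucher); with O(record_directive) we get O(escrow_voucher).
So O(escrow_voucher) holds — escrow_voucher is obligatory. None of the other listed options is made obligatory by any chain of premises.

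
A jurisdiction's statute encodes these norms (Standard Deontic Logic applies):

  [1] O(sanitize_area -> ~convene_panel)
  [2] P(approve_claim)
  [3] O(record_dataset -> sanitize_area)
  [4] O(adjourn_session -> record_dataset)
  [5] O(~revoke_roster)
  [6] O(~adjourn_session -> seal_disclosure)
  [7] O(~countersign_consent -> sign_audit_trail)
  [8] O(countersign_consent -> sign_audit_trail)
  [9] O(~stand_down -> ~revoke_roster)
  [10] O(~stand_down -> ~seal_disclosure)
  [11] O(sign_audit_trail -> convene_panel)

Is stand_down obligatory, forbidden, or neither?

Obligatory

Premises 7 and 8 are O(~countersign_consent -> sign_audit_trail) and O(countersign_consent -> sign_audit_trail); every ideal world satisfies ~countersign_consent or countersign_consent, so in either case sign_audit_trail holds — hence O(sign_audit_trail).
From O(sign_audit_trail) and premise 11, O(sign_audit_trail -> convene_panel), we obtain O(convene_panel).
Premise 1, O(sanitize_area -> ~convene_panel), contraposes to O(convene_panel -> ~sanitize_area); with O(convene_panel) we get O(~sanitize_area).
Premise 3 is O(record_dataset -> sanitize_area); contrapositively O(~sanitize_area -> ~record_dataset). Since O(~sanitize_area) holds, K gives O(~record_dataset).
Premise 4, O(adjourn_session -> record_dataset), contraposes to O(~record_dataset -> ~adjourn_session); with O(~record_dataset) we get O(~adjourn_session).
From O(~adjourn_session) and premise 6, O(~adjourn_session -> seal_disclosure), we obtain O(seal_disclosure).
Premise 10, O(~stand_down -> ~seal_disclosure), contraposes to O(seal_disclosure -> stand_down); with O(seal_disclosure) we get O(stand_down).
Premises 2, 5, 9 do not contribute to this derivation.
Hence stand_down is obligatory.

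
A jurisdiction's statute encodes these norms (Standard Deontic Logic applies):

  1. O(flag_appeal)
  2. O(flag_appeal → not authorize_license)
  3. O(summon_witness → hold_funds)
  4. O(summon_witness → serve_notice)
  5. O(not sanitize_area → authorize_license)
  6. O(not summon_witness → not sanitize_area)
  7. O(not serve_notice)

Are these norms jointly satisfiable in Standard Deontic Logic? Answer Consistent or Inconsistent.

Premise 7 gives O(not serve_notice).
Premise 4, O(summon_witness → serve_notice), contraposes to O(not serve_notice → not summon_witness); with O(not serve_notice) we get O(not summon_witness).
With premise 6, O(not summon_witness → not sanitize_area), the K-axiom yields O(not sanitize_area).
Applying K to premise 5 (O(not sanitize_area → authorize_license)) and O(not sanitize_area) yields O(authorize_license).
Premise 2, O(flag_appeal → not authorize_license), contraposes to O(authorize_license → not flag_appeal); with O(authorize_license) we get O(not flag_appeal).
But premise 1 directly asserts O(flag_appeal).
We now have both O(not flag_appeal) and O(flag_appeal) — flag_appeal is simultaneously obligatory and forbidden, violating the D-axiom.

Inconsistent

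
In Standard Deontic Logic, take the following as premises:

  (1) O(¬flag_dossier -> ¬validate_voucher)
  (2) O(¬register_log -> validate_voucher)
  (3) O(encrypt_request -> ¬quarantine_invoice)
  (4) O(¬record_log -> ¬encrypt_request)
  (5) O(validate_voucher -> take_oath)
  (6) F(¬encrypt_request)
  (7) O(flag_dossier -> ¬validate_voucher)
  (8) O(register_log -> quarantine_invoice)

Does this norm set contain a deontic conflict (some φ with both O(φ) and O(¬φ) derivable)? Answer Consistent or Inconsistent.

Inconsistent

By case analysis on ¬flag_dossier: premise 1 gives O(¬flag_dossier -> ¬validate_voucher) and premise 7 gives O(flag_dossier -> ¬validate_voucher), so O(¬validate_voucher) either way.
Premise 2, O(¬register_log -> validate_voucher), contraposes to O(¬validate_voucher -> register_log); with O(¬validate_voucher) we get O(register_log).
From O(register_log) and premise 8, O(register_log -> quarantine_invoice), we obtain O(quarantine_invoice).
Premise 3, O(encrypt_request -> ¬quarantine_invoice), contraposes to O(quarantine_invoice -> ¬encrypt_request); with O(quarantine_invoice) we get O(¬encrypt_request).
But premise 6, F(¬encrypt_request), means O(encrypt_request).
We now have both O(¬encrypt_request) and O(encrypt_request) — encrypt_request is simultaneously obligatory and forbidden, violating the D-axiom.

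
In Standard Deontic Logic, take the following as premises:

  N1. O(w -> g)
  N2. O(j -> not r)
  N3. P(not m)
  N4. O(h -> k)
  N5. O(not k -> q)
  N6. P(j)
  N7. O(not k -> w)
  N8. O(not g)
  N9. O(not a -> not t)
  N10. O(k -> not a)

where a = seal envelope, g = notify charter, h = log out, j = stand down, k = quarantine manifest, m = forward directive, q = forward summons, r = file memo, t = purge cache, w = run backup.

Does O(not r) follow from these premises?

No

Premise 2 is O(j -> not r), but O(j) is not derivable from the premises (the permission P(j) asserts only not O(not j), not O(j)), so it does not yield O(not r).
No other premise forces O(not r). An ideal world satisfying every premise can still have not r false, so O(not r) is not derivable.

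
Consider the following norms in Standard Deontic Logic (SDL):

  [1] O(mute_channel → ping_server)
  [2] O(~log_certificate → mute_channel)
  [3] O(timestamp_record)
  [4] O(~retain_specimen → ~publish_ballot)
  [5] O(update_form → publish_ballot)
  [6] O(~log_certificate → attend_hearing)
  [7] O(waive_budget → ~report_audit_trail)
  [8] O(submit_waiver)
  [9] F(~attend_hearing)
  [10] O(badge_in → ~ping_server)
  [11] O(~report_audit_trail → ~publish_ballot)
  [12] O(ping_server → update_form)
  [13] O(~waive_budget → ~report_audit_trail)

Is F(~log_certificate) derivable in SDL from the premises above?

Yes

Premises 13 and 7 are O(~waive_budget → ~report_audit_trail) and O(waive_budget → ~report_audit_trail); every ideal world satisfies ~waive_budget or waive_budget, so in either case ~report_audit_trail holds — hence O(~report_audit_trail).
With premise 11, O(~report_audit_trail → ~publish_ballot), the K-axiom yields O(~publish_ballot).
Premise 5 is O(update_form → publish_ballot); contrapositively O(~publish_ballot → ~update_form). Since O(~publish_ballot) holds, K gives O(~update_form).
Premise 12 is O(ping_server → update_form); contrapositively O(~update_form → ~ping_server). Since O(~update_form) holds, K gives O(~ping_server).
Premise 1, O(mute_channel → ping_server), contraposes to O(~ping_server → ~mute_channel); with O(~ping_server) we get O(~mute_channel).
Premise 2 is O(~log_certificate → mute_channel); contrapositively O(~mute_channel → log_certificate). Since O(~mute_channel) holds, K gives O(log_certificate).
Premises 3, 4, 6, 8, 9, 10 do not contribute to this derivation.
So O(log_certificate) holds, i.e. F(~log_certificate). The claim follows.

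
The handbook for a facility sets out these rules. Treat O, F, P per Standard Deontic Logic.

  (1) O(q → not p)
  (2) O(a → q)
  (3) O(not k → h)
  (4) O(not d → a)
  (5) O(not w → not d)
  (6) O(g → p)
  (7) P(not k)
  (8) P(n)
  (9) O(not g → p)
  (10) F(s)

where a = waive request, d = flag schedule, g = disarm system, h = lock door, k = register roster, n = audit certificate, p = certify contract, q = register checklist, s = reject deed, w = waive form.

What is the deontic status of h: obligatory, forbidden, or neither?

Neither

Premise 3 is O(not k → h), but O(not k) is not derivable from the premises (the permission P(not k) asserts only not O(k), not O(not k)), so it does not yield O(h).
No premise or chain of K-axiom applications forces O(h), and none forces O(not h). So h is neither obligatory nor forbidden under these norms.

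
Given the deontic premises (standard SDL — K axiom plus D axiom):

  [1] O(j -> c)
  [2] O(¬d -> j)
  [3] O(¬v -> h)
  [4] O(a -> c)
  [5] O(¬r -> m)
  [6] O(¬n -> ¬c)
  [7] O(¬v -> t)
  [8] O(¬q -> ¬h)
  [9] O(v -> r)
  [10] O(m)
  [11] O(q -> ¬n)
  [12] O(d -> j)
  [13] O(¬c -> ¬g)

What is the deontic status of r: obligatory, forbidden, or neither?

Obligatory

By case analysis on d: premise 12 gives O(d -> j) and premise 2 gives O(¬d -> j), so O(j) either way.
From O(j) and premise 1, O(j -> c), we obtain O(c).
The contrapositive of premise 6 (O(¬n -> ¬c)) is O(c -> n), and O(c) is already established, so O(n).
The contrapositive of premise 11 (O(q -> ¬n)) is O(n -> ¬q), and O(n) is already established, so O(¬q).
Premise 8 is O(¬q -> ¬h); since O(¬q), deontic closure gives O(¬h).
Premise 3, O(¬v -> h), contraposes to O(¬h -> v); with O(¬h) we get O(v).
Applying K to premise 9 (O(v -> r)) and O(v) yields O(r).
Premises 4, 5, 7, 10, 13 do not contribute to this derivation.
Hence r is obligatory.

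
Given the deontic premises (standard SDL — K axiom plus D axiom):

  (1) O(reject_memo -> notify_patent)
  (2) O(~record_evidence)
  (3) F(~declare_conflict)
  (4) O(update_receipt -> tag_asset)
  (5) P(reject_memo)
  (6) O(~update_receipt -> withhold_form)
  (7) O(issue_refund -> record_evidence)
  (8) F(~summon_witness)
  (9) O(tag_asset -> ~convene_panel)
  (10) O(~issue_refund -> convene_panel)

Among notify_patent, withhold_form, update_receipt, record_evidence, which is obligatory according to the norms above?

withhold_form

From premise 2 we have O(~record_evidence).
Premise 7, O(issue_refund -> record_evidence), contraposes to O(~record_evidence -> ~issue_refund); with O(~record_evidence) we get O(~issue_refund).
Applying K to premise 10 (O(~issue_refund -> convene_panel)) and O(~issue_refund) yields O(convene_panel).
Premise 9, O(tag_asset -> ~convene_panel), contraposes to O(convene_panel -> ~tag_asset); with O(convene_panel) we get O(~tag_asset).
The contrapositive of premise 4 (O(update_receipt -> tag_asset)) is O(~tag_asset -> ~update_receipt), and O(~tag_asset) is already established, so O(~update_receipt).
With premise 6, O(~update_receipt -> withhold_form), the K-axiom yields O(withhold_form).
So O(withhold_form) holds — withhold_form is obligatory. None of the other listed options is made obligatory by any chain of premises.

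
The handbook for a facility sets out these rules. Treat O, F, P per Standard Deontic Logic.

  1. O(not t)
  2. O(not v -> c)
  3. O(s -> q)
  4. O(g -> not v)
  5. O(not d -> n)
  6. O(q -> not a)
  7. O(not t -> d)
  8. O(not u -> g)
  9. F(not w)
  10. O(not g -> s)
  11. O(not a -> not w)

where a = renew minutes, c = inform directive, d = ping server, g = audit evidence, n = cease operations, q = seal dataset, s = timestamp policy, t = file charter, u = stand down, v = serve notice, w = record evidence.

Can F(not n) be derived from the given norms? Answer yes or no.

No

Premise 5 is O(not d -> n), but O(not d) is not derivable from the premises, so it does not yield O(n).
No other premise forces O(n). An ideal world satisfying every premise can still have not n true, so F(not n) is not derivable.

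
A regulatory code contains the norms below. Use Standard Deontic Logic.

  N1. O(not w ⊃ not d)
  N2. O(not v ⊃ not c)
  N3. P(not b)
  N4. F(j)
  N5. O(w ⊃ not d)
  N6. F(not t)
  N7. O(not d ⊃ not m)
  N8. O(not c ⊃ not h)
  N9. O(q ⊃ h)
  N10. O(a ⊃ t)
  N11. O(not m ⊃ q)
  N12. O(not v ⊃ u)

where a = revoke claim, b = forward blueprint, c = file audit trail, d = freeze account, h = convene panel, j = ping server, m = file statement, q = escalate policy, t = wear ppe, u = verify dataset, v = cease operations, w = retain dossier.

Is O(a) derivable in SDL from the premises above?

Premise 10 is O(a ⊃ t); even if O(t) held, inferring O(a) would be affirming the consequent — invalid.
No other premise forces O(a). An ideal world satisfying every premise can still have a false, so O(a) is not derivable.

No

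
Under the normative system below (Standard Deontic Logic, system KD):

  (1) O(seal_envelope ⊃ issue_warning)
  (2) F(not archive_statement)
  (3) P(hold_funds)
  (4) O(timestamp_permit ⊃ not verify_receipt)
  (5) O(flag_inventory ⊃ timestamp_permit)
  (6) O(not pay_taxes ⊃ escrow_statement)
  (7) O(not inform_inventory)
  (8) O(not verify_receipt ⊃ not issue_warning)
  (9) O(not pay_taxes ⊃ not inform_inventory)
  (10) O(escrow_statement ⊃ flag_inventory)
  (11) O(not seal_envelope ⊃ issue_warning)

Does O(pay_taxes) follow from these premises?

Yes

Premises 11 and 1 cover both cases: O(not seal_envelope ⊃ issue_warning) and O(seal_envelope ⊃ issue_warning). Since not seal_envelope ∨ seal_envelope is a tautology, O(issue_warning) follows.
The contrapositive of premise 8 (O(not verify_receipt ⊃ not issue_warning)) is O(issue_warning ⊃ verify_receipt), and O(issue_warning) is already established, so O(verify_receipt).
The contrapositive of premise 4 (O(timestamp_permit ⊃ not verify_receipt)) is O(verify_receipt ⊃ not timestamp_permit), and O(verify_receipt) is already established, so O(not timestamp_permit).
Premise 5 is O(flag_inventory ⊃ timestamp_permit); contrapositively O(not timestamp_permit ⊃ not flag_inventory). Since O(not timestamp_permit) holds, K gives O(not flag_inventory).
The contrapositive of premise 10 (O(escrow_statement ⊃ flag_inventory)) is O(not flag_inventory ⊃ not escrow_statement), and O(not flag_inventory) is already established, so O(not escrow_statement).
Premise 6, O(not pay_taxes ⊃ escrow_statement), contraposes to O(not escrow_statement ⊃ pay_taxes); with O(not escrow_statement) we get O(pay_taxes).
Premises 2, 3, 7, 9 do not contribute to this derivation.
So O(pay_taxes) follows.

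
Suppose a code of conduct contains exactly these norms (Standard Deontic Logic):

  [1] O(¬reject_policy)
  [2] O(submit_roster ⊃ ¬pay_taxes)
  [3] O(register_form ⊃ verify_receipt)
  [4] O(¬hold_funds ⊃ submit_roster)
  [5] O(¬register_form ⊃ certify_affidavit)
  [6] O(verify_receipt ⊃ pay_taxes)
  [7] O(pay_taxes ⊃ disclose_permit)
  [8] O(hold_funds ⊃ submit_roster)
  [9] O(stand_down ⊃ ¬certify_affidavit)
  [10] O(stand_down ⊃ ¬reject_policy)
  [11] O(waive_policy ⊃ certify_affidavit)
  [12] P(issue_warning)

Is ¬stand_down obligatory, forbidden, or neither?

Premises 8 and 4 cover both cases: O(hold_funds ⊃ submit_roster) and O(¬hold_funds ⊃ submit_roster). Since hold_funds ∨ ¬hold_funds is a tautology, O(submit_roster) follows.
Premise 2 is O(submit_roster ⊃ ¬pay_taxes); since O(submit_roster), deontic closure gives O(¬pay_taxes).
Premise 6, O(verify_receipt ⊃ pay_taxes), contraposes to O(¬pay_taxes ⊃ ¬verify_receipt); with O(¬pay_taxes) we get O(¬verify_receipt).
Premise 3 is O(register_form ⊃ verify_receipt); contrapositively O(¬verify_receipt ⊃ ¬register_form). Since O(¬verify_receipt) holds, K gives O(¬register_form).
Applying K to premise 5 (O(¬register_form ⊃ certify_affidavit)) and O(¬register_form) yields O(certify_affidavit).
The contrapositive of premise 9 (O(stand_down ⊃ ¬certify_affidavit)) is O(certify_affidavit ⊃ ¬stand_down), and O(certify_affidavit) is already established, so O(¬stand_down).
Premises 1, 7, 10, 11, 12 do not contribute to this derivation.
Hence ¬stand_down is obligatory.

Obligatory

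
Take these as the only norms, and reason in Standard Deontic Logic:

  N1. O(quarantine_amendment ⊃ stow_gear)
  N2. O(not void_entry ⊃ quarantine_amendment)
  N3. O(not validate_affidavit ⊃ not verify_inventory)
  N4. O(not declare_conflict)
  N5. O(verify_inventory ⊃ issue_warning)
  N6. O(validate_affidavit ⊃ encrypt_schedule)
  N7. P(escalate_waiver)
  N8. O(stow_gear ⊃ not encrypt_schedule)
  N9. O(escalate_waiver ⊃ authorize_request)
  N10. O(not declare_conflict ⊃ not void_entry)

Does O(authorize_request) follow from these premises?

No

Premise 9 is O(escalate_waiver ⊃ authorize_request), but O(escalate_waiver) is not derivable from the premises (the permission P(escalate_waiver) asserts only not O(not escalate_waiver), not O(escalate_waiver)), so it does not yield O(authorize_request).
No other premise forces O(authorize_request). An ideal world satisfying every premise can still have authorize_request false, so O(authorize_request) is not derivable.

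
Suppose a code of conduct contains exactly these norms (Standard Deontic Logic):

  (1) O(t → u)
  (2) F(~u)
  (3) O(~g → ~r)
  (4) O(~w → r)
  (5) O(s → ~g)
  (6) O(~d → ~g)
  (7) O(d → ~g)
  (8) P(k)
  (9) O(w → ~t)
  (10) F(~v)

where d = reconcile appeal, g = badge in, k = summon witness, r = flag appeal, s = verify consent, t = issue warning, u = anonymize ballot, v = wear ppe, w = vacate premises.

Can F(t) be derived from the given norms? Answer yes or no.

Premises 6 and 7 are O(~d → ~g) and O(d → ~g); every ideal world satisfies ~d or d, so in either case ~g holds — hence O(~g).
Premise 3 is O(~g → ~r); since O(~g), deontic closure gives O(~r).
Premise 4, O(~w → r), contraposes to O(~r → w); with O(~r) we get O(w).
Premise 9 is O(w → ~t); since O(w), deontic closure gives O(~t).
Premises 1, 2, 5, 8, 10 do not contribute to this derivation.
So O(~t) holds, i.e. F(t). The claim follows.

Yes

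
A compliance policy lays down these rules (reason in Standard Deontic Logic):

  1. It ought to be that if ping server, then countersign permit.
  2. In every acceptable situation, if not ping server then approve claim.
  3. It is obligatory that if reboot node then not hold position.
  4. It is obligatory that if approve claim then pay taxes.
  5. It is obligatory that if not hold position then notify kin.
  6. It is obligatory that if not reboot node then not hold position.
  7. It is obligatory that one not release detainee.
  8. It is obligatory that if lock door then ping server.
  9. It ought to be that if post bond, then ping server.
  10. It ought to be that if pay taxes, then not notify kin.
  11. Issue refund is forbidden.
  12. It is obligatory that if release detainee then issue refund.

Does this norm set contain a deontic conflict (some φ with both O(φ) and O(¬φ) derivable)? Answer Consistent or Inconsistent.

Consistent

Premise 12 is O(release_detainee → issue_refund), but O(release_detainee) is not derivable from the premises, so it does not yield O(issue_refund).
So O(issue_refund) is not derivable, and the apparent clash with O(¬issue_refund) does not arise.
A world satisfying every obligation exists (e.g. approve_claim=false, countersign_permit=true, hold_position=false, issue_refund=false, lock_door=false, notify_kin=true, pay_taxes=false, ping_server=true, post_bond=false, reboot_node=false, release_detainee=false); no atom is both obligatory and forbidden, so the set is consistent.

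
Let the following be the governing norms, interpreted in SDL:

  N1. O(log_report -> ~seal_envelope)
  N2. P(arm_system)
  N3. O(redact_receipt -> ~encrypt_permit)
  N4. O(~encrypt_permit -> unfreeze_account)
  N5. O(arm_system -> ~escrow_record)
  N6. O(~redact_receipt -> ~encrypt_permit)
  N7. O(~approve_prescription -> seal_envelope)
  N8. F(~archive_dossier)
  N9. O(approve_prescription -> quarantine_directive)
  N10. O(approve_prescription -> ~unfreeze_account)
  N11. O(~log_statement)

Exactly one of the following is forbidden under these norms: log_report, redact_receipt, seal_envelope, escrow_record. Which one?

By case analysis on ~redact_receipt: premise 6 gives O(~redact_receipt -> ~encrypt_permit) and premise 3 gives O(redact_receipt -> ~encrypt_permit), so O(~encrypt_permit) either way.
Applying K to premise 4 (O(~encrypt_permit -> unfreeze_account)) and O(~encrypt_permit) yields O(unfreeze_account).
Premise 10, O(approve_prescription -> ~unfreeze_account), contraposes to O(unfreeze_account -> ~approve_prescription); with O(unfreeze_account) we get O(~approve_prescription).
With premise 7, O(~approve_prescription -> seal_envelope), the K-axiom yields O(seal_envelope).
Premise 1, O(log_report -> ~seal_envelope), contraposes to O(seal_envelope -> ~log_report); with O(seal_envelope) we get O(~log_report).
So O(~log_report) holds, i.e. log_report is forbidden. None of the other listed options is forbidden under the premises.

log_report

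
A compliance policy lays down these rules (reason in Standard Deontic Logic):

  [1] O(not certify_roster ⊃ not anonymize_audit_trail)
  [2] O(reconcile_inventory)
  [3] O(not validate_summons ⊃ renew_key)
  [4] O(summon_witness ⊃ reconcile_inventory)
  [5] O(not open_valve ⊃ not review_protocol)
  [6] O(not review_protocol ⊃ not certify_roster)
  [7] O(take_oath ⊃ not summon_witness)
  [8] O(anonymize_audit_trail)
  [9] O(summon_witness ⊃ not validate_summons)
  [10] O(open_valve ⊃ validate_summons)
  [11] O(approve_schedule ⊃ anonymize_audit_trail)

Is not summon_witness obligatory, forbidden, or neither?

From premise 8 we have O(anonymize_audit_trail).
Premise 1, O(not certify_roster ⊃ not anonymize_audit_trail), contraposes to O(anonymize_audit_trail ⊃ certify_roster); with O(anonymize_audit_trail) we get O(certify_roster).
The contrapositive of premise 6 (O(not review_protocol ⊃ not certify_roster)) is O(certify_roster ⊃ review_protocol), and O(certify_roster) is already established, so O(review_protocol).
Premise 5 is O(not open_valve ⊃ not review_protocol); contrapositively O(review_protocol ⊃ open_valve). Since O(review_protocol) holds, K gives O(open_valve).
From O(open_valve) and premise 10, O(open_valve ⊃ validate_summons), we obtain O(validate_summons).
Premise 9, O(summon_witness ⊃ not validate_summons), contraposes to O(validate_summons ⊃ not summon_witness); with O(validate_summons) we get O(not summon_witness).
Premises 2, 3, 4, 7, 11 do not contribute to this derivation.
Hence not summon_witness is obligatory.

Obligatory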